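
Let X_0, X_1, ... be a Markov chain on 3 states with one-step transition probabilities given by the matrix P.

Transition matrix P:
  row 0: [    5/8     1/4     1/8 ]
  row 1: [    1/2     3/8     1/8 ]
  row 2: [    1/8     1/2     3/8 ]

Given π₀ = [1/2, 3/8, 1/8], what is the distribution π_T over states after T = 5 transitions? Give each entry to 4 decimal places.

π = [0.5001, 0.3333, 0.1666]

t=0: π = [0.5000, 0.3750, 0.1250]
t=1: π = [0.5156, 0.3281, 0.1563]
t=2: π = [0.5059, 0.3301, 0.1641]
t=3: π = [0.5017, 0.3323, 0.1660]
t=4: π = [0.5005, 0.3330, 0.1665]
t=5: π = [0.5001, 0.3333, 0.1666]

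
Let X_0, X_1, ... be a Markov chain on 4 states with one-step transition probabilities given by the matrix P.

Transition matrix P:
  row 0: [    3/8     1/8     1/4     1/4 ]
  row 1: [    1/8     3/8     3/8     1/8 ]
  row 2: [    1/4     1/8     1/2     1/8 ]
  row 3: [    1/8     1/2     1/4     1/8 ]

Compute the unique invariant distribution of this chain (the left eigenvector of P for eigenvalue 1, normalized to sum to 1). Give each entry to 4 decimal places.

Balance equations π_j = Σ_i π_i·P[i][j]:
  π_0 = 3/8·π_0 + 1/8·π_1 + 1/4·π_2 + 1/8·π_3
  π_1 = 1/8·π_0 + 3/8·π_1 + 1/8·π_2 + 1/2·π_3
  π_2 = 1/4·π_0 + 3/8·π_1 + 1/2·π_2 + 1/4·π_3
  normalize: π_0 + π_1 + π_2 + π_3 = 1
Solving the linear system gives exactly π = [79/345, 28/115, 43/115, 53/345].

π = [0.2290, 0.2435, 0.3739, 0.1536]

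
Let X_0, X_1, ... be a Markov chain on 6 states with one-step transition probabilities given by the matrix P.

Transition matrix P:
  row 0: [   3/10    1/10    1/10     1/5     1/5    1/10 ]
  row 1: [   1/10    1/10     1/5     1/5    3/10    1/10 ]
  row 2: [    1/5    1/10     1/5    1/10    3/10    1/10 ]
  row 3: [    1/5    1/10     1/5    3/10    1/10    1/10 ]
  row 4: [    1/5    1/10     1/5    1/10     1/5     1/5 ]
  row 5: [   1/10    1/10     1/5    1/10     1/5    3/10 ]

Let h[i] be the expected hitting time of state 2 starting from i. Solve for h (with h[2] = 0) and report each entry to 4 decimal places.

First-step conditioning: h[2] = 0; for i ≠ 2, h[i] = 1 + Σ_k P[i][k]·h[k].
  h[0] = 1 + 3/10·h[0] + 1/10·h[1] + 1/5·h[3] + 1/5·h[4] + 1/10·h[5]
  h[1] = 1 + 1/10·h[0] + 1/10·h[1] + 1/5·h[3] + 3/10·h[4] + 1/10·h[5]
  h[3] = 1 + 1/5·h[0] + 1/10·h[1] + 3/10·h[3] + 1/10·h[4] + 1/10·h[5]
  h[4] = 1 + 1/5·h[0] + 1/10·h[1] + 1/10·h[3] + 1/5·h[4] + 1/5·h[5]
  h[5] = 1 + 1/10·h[0] + 1/10·h[1] + 1/10·h[3] + 1/5·h[4] + 3/10·h[5]
Solving the 5×5 linear system over states ≠ 2 gives exactly h = [23700/3851, 21090/3851, 0, 64000/11553, 21300/3851, 63100/11553] (h[2] = 0 is the target).

h = [6.1542, 5.4765, 0.0000, 5.5397, 5.5310, 5.4618]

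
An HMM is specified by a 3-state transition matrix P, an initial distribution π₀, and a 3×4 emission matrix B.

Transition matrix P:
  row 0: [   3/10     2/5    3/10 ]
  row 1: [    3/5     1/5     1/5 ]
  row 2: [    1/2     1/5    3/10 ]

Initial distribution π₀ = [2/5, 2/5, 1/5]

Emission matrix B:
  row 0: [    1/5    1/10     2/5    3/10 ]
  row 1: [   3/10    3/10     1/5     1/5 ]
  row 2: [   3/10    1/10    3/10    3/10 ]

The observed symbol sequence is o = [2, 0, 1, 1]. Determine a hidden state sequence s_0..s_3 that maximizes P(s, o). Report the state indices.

path = [0, 1, 0, 1]

t=0: δ = [1.600e-01, 8.000e-02, 6.000e-02]  (obs o_0=2)
t=1: δ = [9.600e-03, 1.920e-02, 1.440e-02]  ψ = [0, 0, 0]  (obs o_1=0)
t=2: δ = [1.152e-03, 1.152e-03, 4.320e-04]  ψ = [1, 0, 2]  (obs o_2=1)
t=3: δ = [6.912e-05, 1.382e-04, 3.456e-05]  ψ = [1, 0, 0]  (obs o_3=1)
backtrack: best end state = 1; path = [0, 1, 0, 1]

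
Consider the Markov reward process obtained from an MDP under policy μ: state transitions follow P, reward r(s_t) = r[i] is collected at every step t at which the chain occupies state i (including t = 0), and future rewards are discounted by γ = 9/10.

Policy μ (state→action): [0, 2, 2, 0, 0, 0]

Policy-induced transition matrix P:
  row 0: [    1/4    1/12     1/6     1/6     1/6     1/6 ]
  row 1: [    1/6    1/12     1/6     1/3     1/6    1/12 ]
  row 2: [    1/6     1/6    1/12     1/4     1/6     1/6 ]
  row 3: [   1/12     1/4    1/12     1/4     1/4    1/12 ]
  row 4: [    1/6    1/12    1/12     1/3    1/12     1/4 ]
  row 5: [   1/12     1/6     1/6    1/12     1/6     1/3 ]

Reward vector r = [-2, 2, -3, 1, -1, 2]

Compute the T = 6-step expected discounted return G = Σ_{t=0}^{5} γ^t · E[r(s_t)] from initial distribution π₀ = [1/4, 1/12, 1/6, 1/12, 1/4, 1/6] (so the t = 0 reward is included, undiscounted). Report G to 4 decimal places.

t=0: π = [0.2500, 0.0833, 0.1667, 0.0833, 0.2500, 0.1667], E[r] = -0.6667, γ^t·E[r] = -0.666667, running G = -0.666667
t=1: π = [0.1667, 0.1250, 0.1250, 0.2292, 0.1528, 0.2014], E[r] = 0.0208, γ^t·E[r] = 0.018750, running G = -0.647917
t=2: π = [0.1447, 0.1487, 0.1244, 0.2257, 0.1730, 0.1834], E[r] = 0.0544, γ^t·E[r] = 0.044063, running G = -0.603854
t=3: π = [0.1446, 0.1466, 0.1231, 0.2342, 0.1711, 0.1805], E[r] = 0.0588, γ^t·E[r] = 0.042855, running G = -0.560999
t=4: π = [0.1442, 0.1477, 0.1226, 0.2343, 0.1719, 0.1793], E[r] = 0.0600, γ^t·E[r] = 0.039371, running G = -0.521627
t=5: π = [0.1442, 0.1475, 0.1226, 0.2347, 0.1719, 0.1790], E[r] = 0.0598, γ^t·E[r] = 0.035340, running G = -0.486287

G = -0.4863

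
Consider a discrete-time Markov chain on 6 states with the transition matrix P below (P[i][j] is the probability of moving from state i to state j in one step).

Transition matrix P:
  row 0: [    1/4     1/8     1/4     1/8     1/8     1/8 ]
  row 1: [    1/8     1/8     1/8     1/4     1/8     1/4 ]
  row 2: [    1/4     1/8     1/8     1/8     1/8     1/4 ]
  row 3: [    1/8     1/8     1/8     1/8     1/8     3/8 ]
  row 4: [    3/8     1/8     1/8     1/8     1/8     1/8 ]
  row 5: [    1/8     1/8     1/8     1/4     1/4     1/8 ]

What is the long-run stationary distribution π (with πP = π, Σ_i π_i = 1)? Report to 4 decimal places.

Balance equations π_j = Σ_i π_i·P[i][j]:
  π_0 = 1/4·π_0 + 1/8·π_1 + 1/4·π_2 + 1/8·π_3 + 3/8·π_4 + 1/8·π_5
  π_1 = 1/8·π_0 + 1/8·π_1 + 1/8·π_2 + 1/8·π_3 + 1/8·π_4 + 1/8·π_5
  π_2 = 1/4·π_0 + 1/8·π_1 + 1/8·π_2 + 1/8·π_3 + 1/8·π_4 + 1/8·π_5
  π_3 = 1/8·π_0 + 1/4·π_1 + 1/8·π_2 + 1/8·π_3 + 1/8·π_4 + 1/4·π_5
  π_4 = 1/8·π_0 + 1/8·π_1 + 1/8·π_2 + 1/8·π_3 + 1/8·π_4 + 1/4·π_5
  normalize: π_0 + π_1 + π_2 + π_3 + π_4 + π_5 = 1
Solving the linear system gives exactly π = [471/2272, 1/8, 2743/18176, 6025/36352, 5457/36352, 913/4544].

π = [0.2073, 0.1250, 0.1509, 0.1657, 0.1501, 0.2009]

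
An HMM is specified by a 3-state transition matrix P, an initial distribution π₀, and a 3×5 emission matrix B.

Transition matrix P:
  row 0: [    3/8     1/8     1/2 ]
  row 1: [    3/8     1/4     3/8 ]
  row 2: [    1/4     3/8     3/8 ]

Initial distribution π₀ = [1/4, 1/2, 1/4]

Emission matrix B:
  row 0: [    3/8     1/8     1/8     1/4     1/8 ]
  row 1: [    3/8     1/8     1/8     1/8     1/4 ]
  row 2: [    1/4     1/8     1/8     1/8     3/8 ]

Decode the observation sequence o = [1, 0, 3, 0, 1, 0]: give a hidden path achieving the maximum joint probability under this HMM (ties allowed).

t=0: δ = [3.125e-02, 6.250e-02, 3.125e-02]  (obs o_0=1)
t=1: δ = [8.789e-03, 5.859e-03, 5.859e-03]  ψ = [1, 1, 1]  (obs o_1=0)
t=2: δ = [8.240e-04, 2.747e-04, 5.493e-04]  ψ = [0, 2, 0]  (obs o_2=3)
t=3: δ = [1.159e-04, 7.725e-05, 1.030e-04]  ψ = [0, 2, 0]  (obs o_3=0)
t=4: δ = [5.431e-06, 4.828e-06, 7.242e-06]  ψ = [0, 2, 0]  (obs o_4=1)
t=5: δ = [7.638e-07, 1.018e-06, 6.789e-07]  ψ = [0, 2, 0]  (obs o_5=0)
backtrack: best end state = 1; path = [1, 0, 0, 0, 2, 1]

path = [1, 0, 0, 0, 2, 1]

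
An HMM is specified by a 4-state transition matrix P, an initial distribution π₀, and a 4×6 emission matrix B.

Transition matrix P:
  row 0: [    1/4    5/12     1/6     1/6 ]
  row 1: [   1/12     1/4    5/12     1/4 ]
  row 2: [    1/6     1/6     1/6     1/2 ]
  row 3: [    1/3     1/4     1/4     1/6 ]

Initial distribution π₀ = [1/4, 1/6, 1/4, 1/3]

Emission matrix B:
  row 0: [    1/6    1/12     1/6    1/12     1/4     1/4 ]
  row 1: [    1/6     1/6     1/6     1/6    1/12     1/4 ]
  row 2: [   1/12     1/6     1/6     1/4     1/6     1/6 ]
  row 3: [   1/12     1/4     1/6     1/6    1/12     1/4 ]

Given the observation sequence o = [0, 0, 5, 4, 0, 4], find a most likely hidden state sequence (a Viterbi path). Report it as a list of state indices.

path = [0, 1, 3, 0, 1, 2]

t=0: δ = [4.167e-02, 2.778e-02, 2.083e-02, 2.778e-02]  (obs o_0=0)
t=1: δ = [1.736e-03, 2.894e-03, 9.645e-04, 8.681e-04]  ψ = [0, 0, 1, 2]  (obs o_1=0)
t=2: δ = [1.085e-04, 1.808e-04, 2.009e-04, 1.808e-04]  ψ = [0, 0, 1, 1]  (obs o_2=5)
t=3: δ = [1.507e-05, 3.768e-06, 1.256e-05, 8.372e-06]  ψ = [3, 0, 1, 2]  (obs o_3=4)
t=4: δ = [6.279e-07, 1.047e-06, 2.093e-07, 5.233e-07]  ψ = [0, 0, 0, 2]  (obs o_4=0)
t=5: δ = [4.361e-08, 2.180e-08, 7.268e-08, 2.180e-08]  ψ = [3, 0, 1, 1]  (obs o_5=4)
backtrack: best end state = 2; path = [0, 1, 3, 0, 1, 2]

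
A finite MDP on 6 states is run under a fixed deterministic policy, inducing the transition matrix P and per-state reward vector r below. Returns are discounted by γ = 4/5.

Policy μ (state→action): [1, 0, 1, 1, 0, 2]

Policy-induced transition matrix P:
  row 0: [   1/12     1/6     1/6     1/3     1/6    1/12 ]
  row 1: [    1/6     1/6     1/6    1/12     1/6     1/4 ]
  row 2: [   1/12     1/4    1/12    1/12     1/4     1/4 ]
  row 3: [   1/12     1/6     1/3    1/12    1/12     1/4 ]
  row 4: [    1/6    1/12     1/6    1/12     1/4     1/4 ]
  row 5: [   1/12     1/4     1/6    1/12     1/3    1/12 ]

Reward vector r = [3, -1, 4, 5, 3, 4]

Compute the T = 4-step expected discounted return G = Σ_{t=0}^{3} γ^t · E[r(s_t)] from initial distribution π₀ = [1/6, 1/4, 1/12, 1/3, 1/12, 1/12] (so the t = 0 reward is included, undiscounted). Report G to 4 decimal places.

G = 8.5052

t=0: π = [0.1667, 0.2500, 0.0833, 0.3333, 0.0833, 0.0833], E[r] = 2.8333, γ^t·E[r] = 2.833333, running G = 2.833333
t=1: π = [0.1111, 0.1736, 0.2153, 0.1250, 0.1667, 0.2083], E[r] = 2.9792, γ^t·E[r] = 2.383333, running G = 5.216667
t=2: π = [0.1117, 0.1881, 0.1696, 0.1111, 0.2228, 0.1968], E[r] = 2.8362, γ^t·E[r] = 1.815185, running G = 7.031852
t=3: π = [0.1176, 0.1786, 0.1711, 0.1113, 0.2229, 0.1986], E[r] = 2.8777, γ^t·E[r] = 1.473358, running G = 8.505210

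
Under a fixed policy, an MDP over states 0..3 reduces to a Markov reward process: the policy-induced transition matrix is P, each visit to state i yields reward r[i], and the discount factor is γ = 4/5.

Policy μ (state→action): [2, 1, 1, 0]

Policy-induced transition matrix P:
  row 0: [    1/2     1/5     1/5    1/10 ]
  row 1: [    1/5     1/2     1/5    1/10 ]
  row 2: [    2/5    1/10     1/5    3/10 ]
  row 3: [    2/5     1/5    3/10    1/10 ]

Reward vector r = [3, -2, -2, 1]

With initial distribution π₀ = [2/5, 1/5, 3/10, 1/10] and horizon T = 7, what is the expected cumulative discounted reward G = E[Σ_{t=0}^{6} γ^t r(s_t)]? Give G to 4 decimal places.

t=0: π = [0.4000, 0.2000, 0.3000, 0.1000], E[r] = 0.3000, γ^t·E[r] = 0.300000, running G = 0.300000
t=1: π = [0.4000, 0.2300, 0.2100, 0.1600], E[r] = 0.4800, γ^t·E[r] = 0.384000, running G = 0.684000
t=2: π = [0.3940, 0.2480, 0.2160, 0.1420], E[r] = 0.3960, γ^t·E[r] = 0.253440, running G = 0.937440
t=3: π = [0.3898, 0.2528, 0.2142, 0.1432], E[r] = 0.3786, γ^t·E[r] = 0.193843, running G = 1.131283
t=4: π = [0.3884, 0.2544, 0.2143, 0.1428], E[r] = 0.3706, γ^t·E[r] = 0.151806, running G = 1.283089
t=5: π = [0.3880, 0.2549, 0.2143, 0.1429], E[r] = 0.3684, γ^t·E[r] = 0.120711, running G = 1.403801
t=6: π = [0.3878, 0.2550, 0.2143, 0.1429], E[r] = 0.3677, γ^t·E[r] = 0.096379, running G = 1.500179

G = 1.5002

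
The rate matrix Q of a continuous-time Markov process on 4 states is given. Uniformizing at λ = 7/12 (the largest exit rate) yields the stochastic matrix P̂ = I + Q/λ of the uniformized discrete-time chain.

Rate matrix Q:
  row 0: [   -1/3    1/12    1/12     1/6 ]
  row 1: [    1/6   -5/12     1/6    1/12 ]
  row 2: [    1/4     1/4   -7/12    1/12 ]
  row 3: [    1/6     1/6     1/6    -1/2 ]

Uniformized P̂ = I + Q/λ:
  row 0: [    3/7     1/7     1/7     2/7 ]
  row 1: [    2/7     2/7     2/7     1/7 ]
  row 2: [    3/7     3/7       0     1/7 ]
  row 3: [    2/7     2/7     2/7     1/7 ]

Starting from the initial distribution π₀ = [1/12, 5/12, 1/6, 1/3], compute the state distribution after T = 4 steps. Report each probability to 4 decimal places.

t=0: π = [0.0833, 0.4167, 0.1667, 0.3333]
t=1: π = [0.3214, 0.2976, 0.2262, 0.1548]
t=2: π = [0.3639, 0.2721, 0.1752, 0.1888]
t=3: π = [0.3627, 0.2587, 0.1837, 0.1948]
t=4: π = [0.3638, 0.2601, 0.1814, 0.1947]

π = [0.3638, 0.2601, 0.1814, 0.1947]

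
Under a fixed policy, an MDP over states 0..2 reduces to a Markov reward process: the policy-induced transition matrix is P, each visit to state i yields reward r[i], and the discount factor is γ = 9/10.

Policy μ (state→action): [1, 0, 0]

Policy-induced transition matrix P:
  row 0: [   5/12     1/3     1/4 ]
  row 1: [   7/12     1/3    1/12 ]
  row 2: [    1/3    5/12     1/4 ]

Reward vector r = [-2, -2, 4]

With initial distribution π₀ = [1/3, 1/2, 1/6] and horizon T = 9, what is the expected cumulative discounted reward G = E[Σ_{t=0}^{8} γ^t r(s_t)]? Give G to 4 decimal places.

t=0: π = [0.3333, 0.5000, 0.1667], E[r] = -1.0000, γ^t·E[r] = -1.000000, running G = -1.000000
t=1: π = [0.4861, 0.3472, 0.1667], E[r] = -1.0000, γ^t·E[r] = -0.900000, running G = -1.900000
t=2: π = [0.4606, 0.3472, 0.1921], E[r] = -0.8472, γ^t·E[r] = -0.686250, running G = -2.586250
t=3: π = [0.4585, 0.3493, 0.1921], E[r] = -0.8472, γ^t·E[r] = -0.617625, running G = -3.203875
t=4: π = [0.4589, 0.3493, 0.1918], E[r] = -0.8493, γ^t·E[r] = -0.557255, running G = -3.761130
t=5: π = [0.4589, 0.3493, 0.1918], E[r] = -0.8493, γ^t·E[r] = -0.501529, running G = -4.262659
t=6: π = [0.4589, 0.3493, 0.1918], E[r] = -0.8493, γ^t·E[r] = -0.451361, running G = -4.714020
t=7: π = [0.4589, 0.3493, 0.1918], E[r] = -0.8493, γ^t·E[r] = -0.406225, running G = -5.120244
t=8: π = [0.4589, 0.3493, 0.1918], E[r] = -0.8493, γ^t·E[r] = -0.365602, running G = -5.485846

G = -5.4858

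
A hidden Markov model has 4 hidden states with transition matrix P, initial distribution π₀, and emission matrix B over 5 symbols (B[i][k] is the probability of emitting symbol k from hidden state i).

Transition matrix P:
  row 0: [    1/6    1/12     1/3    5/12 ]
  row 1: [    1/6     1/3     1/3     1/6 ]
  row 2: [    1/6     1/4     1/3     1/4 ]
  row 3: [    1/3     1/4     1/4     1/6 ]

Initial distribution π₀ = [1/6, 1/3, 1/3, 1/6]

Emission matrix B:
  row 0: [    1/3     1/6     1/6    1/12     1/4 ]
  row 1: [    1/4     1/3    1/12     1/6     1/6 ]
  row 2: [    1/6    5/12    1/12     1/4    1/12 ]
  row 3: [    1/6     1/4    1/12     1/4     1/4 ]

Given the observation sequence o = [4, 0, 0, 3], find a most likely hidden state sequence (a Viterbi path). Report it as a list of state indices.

path = [0, 3, 0, 3]

t=0: δ = [4.167e-02, 5.556e-02, 2.778e-02, 4.167e-02]  (obs o_0=4)
t=1: δ = [4.630e-03, 4.630e-03, 3.086e-03, 2.894e-03]  ψ = [3, 1, 1, 0]  (obs o_1=0)
t=2: δ = [3.215e-04, 3.858e-04, 2.572e-04, 3.215e-04]  ψ = [3, 1, 0, 0]  (obs o_2=0)
t=3: δ = [8.931e-06, 2.143e-05, 3.215e-05, 3.349e-05]  ψ = [3, 1, 1, 0]  (obs o_3=3)
backtrack: best end state = 3; path = [0, 3, 0, 3]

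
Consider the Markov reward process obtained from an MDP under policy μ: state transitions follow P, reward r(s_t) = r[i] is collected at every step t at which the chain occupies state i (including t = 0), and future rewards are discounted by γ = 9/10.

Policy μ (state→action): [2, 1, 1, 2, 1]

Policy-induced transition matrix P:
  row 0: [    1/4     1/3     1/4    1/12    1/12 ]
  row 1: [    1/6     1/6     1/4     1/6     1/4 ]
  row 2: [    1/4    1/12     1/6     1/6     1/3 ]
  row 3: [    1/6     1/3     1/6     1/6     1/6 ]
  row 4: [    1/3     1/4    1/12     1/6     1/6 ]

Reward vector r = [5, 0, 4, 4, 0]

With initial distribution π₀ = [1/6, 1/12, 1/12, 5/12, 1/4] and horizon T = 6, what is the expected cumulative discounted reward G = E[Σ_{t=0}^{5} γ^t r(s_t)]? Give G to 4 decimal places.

t=0: π = [0.1667, 0.0833, 0.0833, 0.4167, 0.2500], E[r] = 2.8333, γ^t·E[r] = 2.833333, running G = 2.833333
t=1: π = [0.2292, 0.2778, 0.1667, 0.1528, 0.1736], E[r] = 2.4236, γ^t·E[r] = 2.181250, running G = 5.014583
t=2: π = [0.2286, 0.2309, 0.1944, 0.1476, 0.1985], E[r] = 2.5110, γ^t·E[r] = 2.033906, running G = 7.048490
t=3: π = [0.2350, 0.2297, 0.1884, 0.1476, 0.1993], E[r] = 2.5191, γ^t·E[r] = 1.836457, running G = 8.884947
t=4: π = [0.2352, 0.2313, 0.1888, 0.1471, 0.1976], E[r] = 2.5193, γ^t·E[r] = 1.652906, running G = 10.537853
t=5: π = [0.2349, 0.2311, 0.1891, 0.1471, 0.1978], E[r] = 2.5192, γ^t·E[r] = 1.487586, running G = 12.025438

G = 12.0254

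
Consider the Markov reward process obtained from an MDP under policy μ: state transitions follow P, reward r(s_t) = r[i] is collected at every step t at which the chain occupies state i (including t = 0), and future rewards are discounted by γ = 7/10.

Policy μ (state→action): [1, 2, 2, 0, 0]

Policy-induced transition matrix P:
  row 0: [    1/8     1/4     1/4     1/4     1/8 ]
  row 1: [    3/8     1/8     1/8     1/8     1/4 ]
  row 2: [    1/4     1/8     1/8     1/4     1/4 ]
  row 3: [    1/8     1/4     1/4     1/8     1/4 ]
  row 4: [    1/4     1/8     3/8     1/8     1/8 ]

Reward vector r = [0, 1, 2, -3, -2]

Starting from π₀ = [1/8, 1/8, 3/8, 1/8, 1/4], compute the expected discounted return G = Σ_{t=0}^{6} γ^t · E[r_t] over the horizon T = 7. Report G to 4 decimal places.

G = -0.6828

t=0: π = [0.1250, 0.1250, 0.3750, 0.1250, 0.2500], E[r] = 0.0000, γ^t·E[r] = 0.000000, running G = 0.000000
t=1: π = [0.2344, 0.1563, 0.2188, 0.1875, 0.2031], E[r] = -0.3750, γ^t·E[r] = -0.262500, running G = -0.262500
t=2: π = [0.2168, 0.1777, 0.2285, 0.1816, 0.1953], E[r] = -0.3008, γ^t·E[r] = -0.147383, running G = -0.409883
t=3: π = [0.2224, 0.1748, 0.2236, 0.1807, 0.1985], E[r] = -0.3169, γ^t·E[r] = -0.108695, running G = -0.518578
t=4: π = [0.2215, 0.1754, 0.2250, 0.1808, 0.1974], E[r] = -0.3116, γ^t·E[r] = -0.074826, running G = -0.593404
t=5: π = [0.2216, 0.1753, 0.2246, 0.1808, 0.1976], E[r] = -0.3132, γ^t·E[r] = -0.052637, running G = -0.646041
t=6: π = [0.2216, 0.1753, 0.2247, 0.1808, 0.1976], E[r] = -0.3128, γ^t·E[r] = -0.036799, running G = -0.682840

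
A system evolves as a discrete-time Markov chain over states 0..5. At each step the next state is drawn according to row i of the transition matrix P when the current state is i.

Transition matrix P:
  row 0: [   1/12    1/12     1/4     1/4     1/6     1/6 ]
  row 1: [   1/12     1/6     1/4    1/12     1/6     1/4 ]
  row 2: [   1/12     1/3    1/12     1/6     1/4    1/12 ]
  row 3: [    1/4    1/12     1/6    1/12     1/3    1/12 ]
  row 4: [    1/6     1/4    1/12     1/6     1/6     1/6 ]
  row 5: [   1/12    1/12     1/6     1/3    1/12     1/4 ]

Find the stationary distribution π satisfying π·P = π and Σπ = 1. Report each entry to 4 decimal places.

Balance equations π_j = Σ_i π_i·P[i][j]:
  π_0 = 1/12·π_0 + 1/12·π_1 + 1/12·π_2 + 1/4·π_3 + 1/6·π_4 + 1/12·π_5
  π_1 = 1/12·π_0 + 1/6·π_1 + 1/3·π_2 + 1/12·π_3 + 1/4·π_4 + 1/12·π_5
  π_2 = 1/4·π_0 + 1/4·π_1 + 1/12·π_2 + 1/6·π_3 + 1/12·π_4 + 1/6·π_5
  π_3 = 1/4·π_0 + 1/12·π_1 + 1/6·π_2 + 1/12·π_3 + 1/6·π_4 + 1/3·π_5
  π_4 = 1/6·π_0 + 1/6·π_1 + 1/4·π_2 + 1/3·π_3 + 1/6·π_4 + 1/12·π_5
  normalize: π_0 + π_1 + π_2 + π_3 + π_4 + π_5 = 1
Solving the linear system gives exactly π = [9379/72696, 8269/48464, 23531/145392, 8543/48464, 4741/24232, 24221/145392].

π = [0.1290, 0.1706, 0.1618, 0.1763, 0.1957, 0.1666]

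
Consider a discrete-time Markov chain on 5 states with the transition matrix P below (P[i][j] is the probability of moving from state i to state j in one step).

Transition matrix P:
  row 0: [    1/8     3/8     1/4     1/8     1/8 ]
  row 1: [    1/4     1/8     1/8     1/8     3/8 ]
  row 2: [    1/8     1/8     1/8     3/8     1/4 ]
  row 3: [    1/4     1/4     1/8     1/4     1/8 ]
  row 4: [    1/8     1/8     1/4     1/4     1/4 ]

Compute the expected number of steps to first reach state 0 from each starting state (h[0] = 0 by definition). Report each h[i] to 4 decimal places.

h = [0.0000, 5.0753, 5.5914, 4.9032, 5.6774]

First-step conditioning: h[0] = 0; for i ≠ 0, h[i] = 1 + Σ_k P[i][k]·h[k].
  h[1] = 1 + 1/8·h[1] + 1/8·h[2] + 1/8·h[3] + 3/8·h[4]
  h[2] = 1 + 1/8·h[1] + 1/8·h[2] + 3/8·h[3] + 1/4·h[4]
  h[3] = 1 + 1/4·h[1] + 1/8·h[2] + 1/4·h[3] + 1/8·h[4]
  h[4] = 1 + 1/8·h[1] + 1/4·h[2] + 1/4·h[3] + 1/4·h[4]
Solving the 4×4 linear system over states ≠ 0 gives exactly h = [0, 472/93, 520/93, 152/31, 176/31] (h[0] = 0 is the target).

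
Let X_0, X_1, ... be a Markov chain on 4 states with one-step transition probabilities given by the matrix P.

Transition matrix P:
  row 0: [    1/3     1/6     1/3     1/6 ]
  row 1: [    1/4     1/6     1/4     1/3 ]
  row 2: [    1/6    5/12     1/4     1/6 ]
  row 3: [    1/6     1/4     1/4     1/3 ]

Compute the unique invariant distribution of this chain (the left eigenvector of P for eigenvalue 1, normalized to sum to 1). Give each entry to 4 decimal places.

Balance equations π_j = Σ_i π_i·P[i][j]:
  π_0 = 1/3·π_0 + 1/4·π_1 + 1/6·π_2 + 1/6·π_3
  π_1 = 1/6·π_0 + 1/6·π_1 + 5/12·π_2 + 1/4·π_3
  π_2 = 1/3·π_0 + 1/4·π_1 + 1/4·π_2 + 1/4·π_3
  normalize: π_0 + π_1 + π_2 + π_3 = 1
Solving the linear system gives exactly π = [177/785, 40/157, 211/785, 197/785].

π = [0.2255, 0.2548, 0.2688, 0.2510]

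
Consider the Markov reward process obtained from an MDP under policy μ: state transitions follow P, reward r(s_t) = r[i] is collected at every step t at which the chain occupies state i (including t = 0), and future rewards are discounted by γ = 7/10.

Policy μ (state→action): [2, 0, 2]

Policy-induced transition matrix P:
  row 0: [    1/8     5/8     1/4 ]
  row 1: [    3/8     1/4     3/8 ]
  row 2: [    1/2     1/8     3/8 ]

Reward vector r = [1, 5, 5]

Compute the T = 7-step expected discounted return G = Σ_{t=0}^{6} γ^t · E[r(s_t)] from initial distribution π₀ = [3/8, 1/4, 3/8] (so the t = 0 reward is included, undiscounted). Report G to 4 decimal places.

t=0: π = [0.3750, 0.2500, 0.3750], E[r] = 3.5000, γ^t·E[r] = 3.500000, running G = 3.500000
t=1: π = [0.3281, 0.3438, 0.3281], E[r] = 3.6875, γ^t·E[r] = 2.581250, running G = 6.081250
t=2: π = [0.3340, 0.3320, 0.3340], E[r] = 3.6641, γ^t·E[r] = 1.795391, running G = 7.876641
t=3: π = [0.3333, 0.3335, 0.3333], E[r] = 3.6670, γ^t·E[r] = 1.257778, running G = 9.134419
t=4: π = [0.3333, 0.3333, 0.3333], E[r] = 3.6666, γ^t·E[r] = 0.880357, running G = 10.014776
t=5: π = [0.3333, 0.3333, 0.3333], E[r] = 3.6667, γ^t·E[r] = 0.616258, running G = 10.631033
t=6: π = [0.3333, 0.3333, 0.3333], E[r] = 3.6667, γ^t·E[r] = 0.431380, running G = 11.062413

G = 11.0624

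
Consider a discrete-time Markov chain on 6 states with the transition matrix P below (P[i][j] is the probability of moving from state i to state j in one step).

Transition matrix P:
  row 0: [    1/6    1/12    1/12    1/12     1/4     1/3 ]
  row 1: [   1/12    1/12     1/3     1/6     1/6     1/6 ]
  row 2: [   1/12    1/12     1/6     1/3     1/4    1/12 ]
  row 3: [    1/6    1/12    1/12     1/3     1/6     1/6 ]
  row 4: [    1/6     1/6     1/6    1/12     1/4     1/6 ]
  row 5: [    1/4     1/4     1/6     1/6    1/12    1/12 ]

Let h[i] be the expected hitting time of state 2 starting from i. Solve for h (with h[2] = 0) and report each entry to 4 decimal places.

h = [6.6819, 5.1691, 0.0000, 6.8711, 6.0917, 6.1261]

First-step conditioning: h[2] = 0; for i ≠ 2, h[i] = 1 + Σ_k P[i][k]·h[k].
  h[0] = 1 + 1/6·h[0] + 1/12·h[1] + 1/12·h[3] + 1/4·h[4] + 1/3·h[5]
  h[1] = 1 + 1/12·h[0] + 1/12·h[1] + 1/6·h[3] + 1/6·h[4] + 1/6·h[5]
  h[3] = 1 + 1/6·h[0] + 1/12·h[1] + 1/3·h[3] + 1/6·h[4] + 1/6·h[5]
  h[4] = 1 + 1/6·h[0] + 1/6·h[1] + 1/12·h[3] + 1/4·h[4] + 1/6·h[5]
  h[5] = 1 + 1/4·h[0] + 1/4·h[1] + 1/6·h[3] + 1/12·h[4] + 1/12·h[5]
Solving the 5×5 linear system over states ≠ 2 gives exactly h = [2332/349, 1804/349, 0, 2398/349, 2126/349, 2138/349] (h[2] = 0 is the target).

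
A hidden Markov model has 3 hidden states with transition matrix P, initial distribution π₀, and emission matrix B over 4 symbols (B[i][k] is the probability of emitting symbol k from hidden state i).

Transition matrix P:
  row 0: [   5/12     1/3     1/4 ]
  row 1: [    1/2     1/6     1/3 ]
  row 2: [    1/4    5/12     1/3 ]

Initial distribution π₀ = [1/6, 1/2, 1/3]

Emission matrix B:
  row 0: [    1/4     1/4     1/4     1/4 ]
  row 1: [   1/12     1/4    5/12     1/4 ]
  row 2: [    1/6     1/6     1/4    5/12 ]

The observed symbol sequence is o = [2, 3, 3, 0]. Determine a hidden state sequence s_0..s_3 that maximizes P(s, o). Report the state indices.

path = [1, 2, 1, 0]

t=0: δ = [4.167e-02, 2.083e-01, 8.333e-02]  (obs o_0=2)
t=1: δ = [2.604e-02, 8.681e-03, 2.894e-02]  ψ = [1, 1, 1]  (obs o_1=3)
t=2: δ = [2.713e-03, 3.014e-03, 4.019e-03]  ψ = [0, 2, 2]  (obs o_2=3)
t=3: δ = [3.768e-04, 1.395e-04, 2.233e-04]  ψ = [1, 2, 2]  (obs o_3=0)
backtrack: best end state = 0; path = [1, 2, 1, 0]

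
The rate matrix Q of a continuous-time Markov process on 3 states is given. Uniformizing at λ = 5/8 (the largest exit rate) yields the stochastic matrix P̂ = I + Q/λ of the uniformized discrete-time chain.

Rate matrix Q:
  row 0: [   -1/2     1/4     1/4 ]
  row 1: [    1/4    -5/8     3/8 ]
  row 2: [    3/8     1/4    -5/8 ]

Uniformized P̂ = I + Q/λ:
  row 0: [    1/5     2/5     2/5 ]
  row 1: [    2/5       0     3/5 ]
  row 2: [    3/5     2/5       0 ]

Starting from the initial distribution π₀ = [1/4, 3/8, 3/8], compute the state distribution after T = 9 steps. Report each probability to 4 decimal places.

π = [0.3877, 0.2857, 0.3266]

t=0: π = [0.2500, 0.3750, 0.3750]
t=1: π = [0.4250, 0.2500, 0.3250]
t=2: π = [0.3800, 0.3000, 0.3200]
t=3: π = [0.3880, 0.2800, 0.3320]
t=4: π = [0.3888, 0.2880, 0.3232]
t=5: π = [0.3869, 0.2848, 0.3283]
t=6: π = [0.3883, 0.2861, 0.3256]
t=7: π = [0.3875, 0.2856, 0.3270]
t=8: π = [0.3879, 0.2858, 0.3263]
t=9: π = [0.3877, 0.2857, 0.3266]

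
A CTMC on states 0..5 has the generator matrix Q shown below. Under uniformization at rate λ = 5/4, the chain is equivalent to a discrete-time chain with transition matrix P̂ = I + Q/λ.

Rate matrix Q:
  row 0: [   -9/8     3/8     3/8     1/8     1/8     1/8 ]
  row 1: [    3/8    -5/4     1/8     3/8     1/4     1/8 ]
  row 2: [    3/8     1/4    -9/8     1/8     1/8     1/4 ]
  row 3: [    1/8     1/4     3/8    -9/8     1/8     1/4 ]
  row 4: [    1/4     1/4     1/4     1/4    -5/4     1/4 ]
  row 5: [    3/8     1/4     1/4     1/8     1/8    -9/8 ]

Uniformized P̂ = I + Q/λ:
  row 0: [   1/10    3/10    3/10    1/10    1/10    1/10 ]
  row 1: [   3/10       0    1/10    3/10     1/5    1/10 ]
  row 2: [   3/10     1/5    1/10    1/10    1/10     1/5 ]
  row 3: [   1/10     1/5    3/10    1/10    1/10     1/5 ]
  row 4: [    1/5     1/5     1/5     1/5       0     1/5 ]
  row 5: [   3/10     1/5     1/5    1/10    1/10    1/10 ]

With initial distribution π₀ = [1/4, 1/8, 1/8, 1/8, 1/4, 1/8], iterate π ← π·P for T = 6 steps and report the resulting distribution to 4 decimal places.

t=0: π = [0.2500, 0.1250, 0.1250, 0.1250, 0.2500, 0.1250]
t=1: π = [0.2000, 0.2000, 0.2125, 0.1500, 0.0875, 0.1500]
t=2: π = [0.2213, 0.1800, 0.1938, 0.1488, 0.1113, 0.1450]
t=3: π = [0.2149, 0.1861, 0.1996, 0.1471, 0.1069, 0.1454]
t=4: π = [0.2169, 0.1843, 0.1976, 0.1479, 0.1079, 0.1454]
t=5: π = [0.2162, 0.1848, 0.1983, 0.1476, 0.1076, 0.1453]
t=6: π = [0.2165, 0.1847, 0.1981, 0.1477, 0.1077, 0.1454]

π = [0.2165, 0.1847, 0.1981, 0.1477, 0.1077, 0.1454]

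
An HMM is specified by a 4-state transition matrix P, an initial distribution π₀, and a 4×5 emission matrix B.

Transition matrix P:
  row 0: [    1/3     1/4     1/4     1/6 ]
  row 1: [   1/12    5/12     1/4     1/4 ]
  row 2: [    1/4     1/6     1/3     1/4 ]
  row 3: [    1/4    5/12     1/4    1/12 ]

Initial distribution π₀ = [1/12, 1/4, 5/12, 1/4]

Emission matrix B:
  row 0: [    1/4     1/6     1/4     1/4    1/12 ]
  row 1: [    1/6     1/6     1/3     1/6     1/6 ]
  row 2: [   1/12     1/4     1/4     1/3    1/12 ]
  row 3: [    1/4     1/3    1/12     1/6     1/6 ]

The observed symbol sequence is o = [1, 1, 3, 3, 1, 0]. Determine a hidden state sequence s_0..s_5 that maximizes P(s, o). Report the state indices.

path = [2, 2, 2, 2, 3, 1]

t=0: δ = [1.389e-02, 4.167e-02, 1.042e-01, 8.333e-02]  (obs o_0=1)
t=1: δ = [4.340e-03, 5.787e-03, 8.681e-03, 8.681e-03]  ψ = [2, 3, 2, 2]  (obs o_1=1)
t=2: δ = [5.425e-04, 6.028e-04, 9.645e-04, 3.617e-04]  ψ = [2, 3, 2, 2]  (obs o_2=3)
t=3: δ = [6.028e-05, 4.186e-05, 1.072e-04, 4.019e-05]  ψ = [2, 1, 2, 2]  (obs o_3=3)
t=4: δ = [4.465e-06, 2.977e-06, 8.931e-06, 8.931e-06]  ψ = [2, 2, 2, 2]  (obs o_4=1)
t=5: δ = [5.582e-07, 6.202e-07, 2.481e-07, 5.582e-07]  ψ = [2, 3, 2, 2]  (obs o_5=0)
backtrack: best end state = 1; path = [2, 2, 2, 2, 3, 1]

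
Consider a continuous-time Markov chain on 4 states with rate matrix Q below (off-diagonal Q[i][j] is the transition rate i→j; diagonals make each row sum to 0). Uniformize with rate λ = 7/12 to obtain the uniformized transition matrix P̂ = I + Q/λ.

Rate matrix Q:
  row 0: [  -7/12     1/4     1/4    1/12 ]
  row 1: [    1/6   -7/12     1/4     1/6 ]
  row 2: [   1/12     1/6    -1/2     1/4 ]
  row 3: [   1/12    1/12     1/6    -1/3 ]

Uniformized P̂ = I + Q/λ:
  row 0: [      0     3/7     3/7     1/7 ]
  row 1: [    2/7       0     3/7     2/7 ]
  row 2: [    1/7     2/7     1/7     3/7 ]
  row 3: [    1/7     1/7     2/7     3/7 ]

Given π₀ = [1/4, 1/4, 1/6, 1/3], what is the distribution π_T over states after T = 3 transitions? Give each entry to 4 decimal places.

π = [0.1501, 0.1983, 0.2952, 0.3564]

t=0: π = [0.2500, 0.2500, 0.1667, 0.3333]
t=1: π = [0.1429, 0.2024, 0.3333, 0.3214]
t=2: π = [0.1514, 0.2024, 0.2874, 0.3588]
t=3: π = [0.1501, 0.1983, 0.2952, 0.3564]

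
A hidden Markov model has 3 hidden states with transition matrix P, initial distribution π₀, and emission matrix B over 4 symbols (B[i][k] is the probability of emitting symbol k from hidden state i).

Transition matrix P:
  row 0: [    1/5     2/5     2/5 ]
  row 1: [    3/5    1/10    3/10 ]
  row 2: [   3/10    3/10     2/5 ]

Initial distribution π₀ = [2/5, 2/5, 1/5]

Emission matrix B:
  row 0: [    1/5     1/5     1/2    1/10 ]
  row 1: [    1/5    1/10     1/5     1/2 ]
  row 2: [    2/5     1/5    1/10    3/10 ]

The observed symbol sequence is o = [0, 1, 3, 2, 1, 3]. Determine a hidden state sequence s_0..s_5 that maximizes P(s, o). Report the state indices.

path = [1, 0, 1, 0, 2, 1]

t=0: δ = [8.000e-02, 8.000e-02, 8.000e-02]  (obs o_0=0)
t=1: δ = [9.600e-03, 3.200e-03, 6.400e-03]  ψ = [1, 0, 0]  (obs o_1=1)
t=2: δ = [1.920e-04, 1.920e-03, 1.152e-03]  ψ = [0, 0, 0]  (obs o_2=3)
t=3: δ = [5.760e-04, 6.912e-05, 5.760e-05]  ψ = [1, 2, 1]  (obs o_3=2)
t=4: δ = [2.304e-05, 2.304e-05, 4.608e-05]  ψ = [0, 0, 0]  (obs o_4=1)
t=5: δ = [1.382e-06, 6.912e-06, 5.530e-06]  ψ = [1, 2, 2]  (obs o_5=3)
backtrack: best end state = 1; path = [1, 0, 1, 0, 2, 1]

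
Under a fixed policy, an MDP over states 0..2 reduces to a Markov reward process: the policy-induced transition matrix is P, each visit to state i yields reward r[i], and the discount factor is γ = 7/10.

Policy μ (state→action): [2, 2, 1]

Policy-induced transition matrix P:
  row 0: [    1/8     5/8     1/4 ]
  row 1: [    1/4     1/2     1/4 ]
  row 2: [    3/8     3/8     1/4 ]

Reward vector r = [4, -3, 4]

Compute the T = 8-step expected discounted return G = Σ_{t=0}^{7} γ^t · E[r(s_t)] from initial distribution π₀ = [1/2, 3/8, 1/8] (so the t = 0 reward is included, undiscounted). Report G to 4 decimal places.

t=0: π = [0.5000, 0.3750, 0.1250], E[r] = 1.3750, γ^t·E[r] = 1.375000, running G = 1.375000
t=1: π = [0.2031, 0.5469, 0.2500], E[r] = 0.1719, γ^t·E[r] = 0.120313, running G = 1.495313
t=2: π = [0.2559, 0.4941, 0.2500], E[r] = 0.5410, γ^t·E[r] = 0.265098, running G = 1.760410
t=3: π = [0.2493, 0.5007, 0.2500], E[r] = 0.4949, γ^t·E[r] = 0.169741, running G = 1.930152
t=4: π = [0.2501, 0.4999, 0.2500], E[r] = 0.5006, γ^t·E[r] = 0.120204, running G = 2.050355
t=5: π = [0.2500, 0.5000, 0.2500], E[r] = 0.4999, γ^t·E[r] = 0.084022, running G = 2.134377
t=6: π = [0.2500, 0.5000, 0.2500], E[r] = 0.5000, γ^t·E[r] = 0.058826, running G = 2.193203
t=7: π = [0.2500, 0.5000, 0.2500], E[r] = 0.5000, γ^t·E[r] = 0.041177, running G = 2.234380

G = 2.2344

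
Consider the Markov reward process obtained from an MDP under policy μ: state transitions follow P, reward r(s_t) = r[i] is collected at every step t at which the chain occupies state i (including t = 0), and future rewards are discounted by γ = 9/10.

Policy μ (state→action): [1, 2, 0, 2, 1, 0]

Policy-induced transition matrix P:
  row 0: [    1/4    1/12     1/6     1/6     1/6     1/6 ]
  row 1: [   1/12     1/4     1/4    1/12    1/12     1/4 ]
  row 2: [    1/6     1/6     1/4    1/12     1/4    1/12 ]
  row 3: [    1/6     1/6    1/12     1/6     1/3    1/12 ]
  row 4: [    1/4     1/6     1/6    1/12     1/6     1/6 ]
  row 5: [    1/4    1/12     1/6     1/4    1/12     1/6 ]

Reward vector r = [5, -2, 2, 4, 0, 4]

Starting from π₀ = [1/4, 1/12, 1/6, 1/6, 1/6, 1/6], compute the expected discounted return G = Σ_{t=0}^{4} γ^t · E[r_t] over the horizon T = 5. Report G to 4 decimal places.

G = 9.6676

t=0: π = [0.2500, 0.0833, 0.1667, 0.1667, 0.1667, 0.1667], E[r] = 2.7500, γ^t·E[r] = 2.750000, running G = 2.750000
t=1: π = [0.2083, 0.1389, 0.1736, 0.1458, 0.1875, 0.1458], E[r] = 2.2778, γ^t·E[r] = 2.050000, running G = 4.800000
t=2: π = [0.2002, 0.1487, 0.1806, 0.1372, 0.1817, 0.1516], E[r] = 2.2199, γ^t·E[r] = 1.798125, running G = 6.598125
t=3: π = [0.1987, 0.1497, 0.1827, 0.1367, 0.1795, 0.1526], E[r] = 2.2168, γ^t·E[r] = 1.616027, running G = 8.214152
t=4: π = [0.1984, 0.1499, 0.1830, 0.1367, 0.1795, 0.1525], E[r] = 2.2153, γ^t·E[r] = 1.453483, running G = 9.667636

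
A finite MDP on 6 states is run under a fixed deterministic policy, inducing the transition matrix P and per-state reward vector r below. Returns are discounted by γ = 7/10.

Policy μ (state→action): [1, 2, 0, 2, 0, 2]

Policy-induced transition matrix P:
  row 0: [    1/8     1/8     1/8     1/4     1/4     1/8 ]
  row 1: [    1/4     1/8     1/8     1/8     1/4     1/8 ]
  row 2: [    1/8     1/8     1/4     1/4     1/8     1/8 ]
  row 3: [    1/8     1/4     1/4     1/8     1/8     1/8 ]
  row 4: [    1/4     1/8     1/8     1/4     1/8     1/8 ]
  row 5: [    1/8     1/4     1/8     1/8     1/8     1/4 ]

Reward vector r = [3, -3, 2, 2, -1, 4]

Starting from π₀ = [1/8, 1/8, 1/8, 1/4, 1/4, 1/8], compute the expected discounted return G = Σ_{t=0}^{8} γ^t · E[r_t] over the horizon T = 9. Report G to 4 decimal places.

t=0: π = [0.1250, 0.1250, 0.1250, 0.2500, 0.2500, 0.1250], E[r] = 1.0000, γ^t·E[r] = 1.000000, running G = 1.000000
t=1: π = [0.1719, 0.1719, 0.1719, 0.1875, 0.1563, 0.1406], E[r] = 1.1250, γ^t·E[r] = 0.787500, running G = 1.787500
t=2: π = [0.1660, 0.1660, 0.1699, 0.1875, 0.1680, 0.1426], E[r] = 1.1172, γ^t·E[r] = 0.547422, running G = 2.334922
t=3: π = [0.1667, 0.1663, 0.1697, 0.1880, 0.1665, 0.1428], E[r] = 1.1216, γ^t·E[r] = 0.384703, running G = 2.719625
t=4: π = [0.1666, 0.1664, 0.1697, 0.1879, 0.1666, 0.1429], E[r] = 1.1207, γ^t·E[r] = 0.269072, running G = 2.988697
t=5: π = [0.1666, 0.1663, 0.1697, 0.1879, 0.1666, 0.1429], E[r] = 1.1208, γ^t·E[r] = 0.188370, running G = 3.177066
t=6: π = [0.1666, 0.1663, 0.1697, 0.1879, 0.1666, 0.1429], E[r] = 1.1208, γ^t·E[r] = 0.131858, running G = 3.308924
t=7: π = [0.1666, 0.1663, 0.1697, 0.1879, 0.1666, 0.1429], E[r] = 1.1208, γ^t·E[r] = 0.092300, running G = 3.401224
t=8: π = [0.1666, 0.1663, 0.1697, 0.1879, 0.1666, 0.1429], E[r] = 1.1208, γ^t·E[r] = 0.064610, running G = 3.465834

G = 3.4658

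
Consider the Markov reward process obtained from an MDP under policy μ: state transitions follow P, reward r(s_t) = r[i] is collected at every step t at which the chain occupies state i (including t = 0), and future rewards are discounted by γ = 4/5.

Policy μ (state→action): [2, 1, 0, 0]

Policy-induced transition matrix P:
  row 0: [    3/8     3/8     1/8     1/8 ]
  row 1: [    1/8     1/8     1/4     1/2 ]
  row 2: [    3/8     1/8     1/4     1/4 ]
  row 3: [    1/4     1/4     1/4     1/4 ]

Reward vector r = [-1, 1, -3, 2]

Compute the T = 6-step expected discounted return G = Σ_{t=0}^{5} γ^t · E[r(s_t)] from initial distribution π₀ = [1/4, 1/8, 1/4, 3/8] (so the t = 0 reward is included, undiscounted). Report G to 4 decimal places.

t=0: π = [0.2500, 0.1250, 0.2500, 0.3750], E[r] = -0.1250, γ^t·E[r] = -0.125000, running G = -0.125000
t=1: π = [0.2969, 0.2344, 0.2188, 0.2500], E[r] = -0.2188, γ^t·E[r] = -0.175000, running G = -0.300000
t=2: π = [0.2852, 0.2305, 0.2129, 0.2715], E[r] = -0.1504, γ^t·E[r] = -0.096250, running G = -0.396250
t=3: π = [0.2834, 0.2302, 0.2144, 0.2720], E[r] = -0.1523, γ^t·E[r] = -0.078000, running G = -0.474250
t=4: π = [0.2834, 0.2299, 0.2146, 0.2721], E[r] = -0.1530, γ^t·E[r] = -0.062688, running G = -0.536938
t=5: π = [0.2835, 0.2299, 0.2146, 0.2720], E[r] = -0.1533, γ^t·E[r] = -0.050228, running G = -0.587165

G = -0.5872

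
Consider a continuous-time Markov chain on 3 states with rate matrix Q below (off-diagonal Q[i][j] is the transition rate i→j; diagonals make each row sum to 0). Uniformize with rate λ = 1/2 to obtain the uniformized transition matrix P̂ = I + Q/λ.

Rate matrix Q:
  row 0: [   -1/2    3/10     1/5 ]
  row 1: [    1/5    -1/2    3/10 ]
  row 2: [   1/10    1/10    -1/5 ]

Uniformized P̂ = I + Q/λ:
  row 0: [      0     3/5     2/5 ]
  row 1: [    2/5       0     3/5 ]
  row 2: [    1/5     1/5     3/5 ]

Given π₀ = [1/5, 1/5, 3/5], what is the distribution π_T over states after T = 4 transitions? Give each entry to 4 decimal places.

π = [0.2064, 0.2346, 0.5590]

t=0: π = [0.2000, 0.2000, 0.6000]
t=1: π = [0.2000, 0.2400, 0.5600]
t=2: π = [0.2080, 0.2320, 0.5600]
t=3: π = [0.2048, 0.2368, 0.5584]
t=4: π = [0.2064, 0.2346, 0.5590]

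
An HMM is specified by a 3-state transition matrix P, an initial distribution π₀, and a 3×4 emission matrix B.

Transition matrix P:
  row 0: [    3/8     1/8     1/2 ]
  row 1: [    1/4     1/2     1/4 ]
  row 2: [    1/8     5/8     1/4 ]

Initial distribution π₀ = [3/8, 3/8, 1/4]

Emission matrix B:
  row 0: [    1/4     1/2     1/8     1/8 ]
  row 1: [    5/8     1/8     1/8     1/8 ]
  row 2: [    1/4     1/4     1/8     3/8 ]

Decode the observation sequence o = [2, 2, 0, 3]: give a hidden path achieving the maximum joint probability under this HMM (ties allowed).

path = [0, 2, 1, 2]

t=0: δ = [4.688e-02, 4.688e-02, 3.125e-02]  (obs o_0=2)
t=1: δ = [2.197e-03, 2.930e-03, 2.930e-03]  ψ = [0, 1, 0]  (obs o_1=2)
t=2: δ = [2.060e-04, 1.144e-03, 2.747e-04]  ψ = [0, 2, 0]  (obs o_2=0)
t=3: δ = [3.576e-05, 7.153e-05, 1.073e-04]  ψ = [1, 1, 1]  (obs o_3=3)
backtrack: best end state = 2; path = [0, 2, 1, 2]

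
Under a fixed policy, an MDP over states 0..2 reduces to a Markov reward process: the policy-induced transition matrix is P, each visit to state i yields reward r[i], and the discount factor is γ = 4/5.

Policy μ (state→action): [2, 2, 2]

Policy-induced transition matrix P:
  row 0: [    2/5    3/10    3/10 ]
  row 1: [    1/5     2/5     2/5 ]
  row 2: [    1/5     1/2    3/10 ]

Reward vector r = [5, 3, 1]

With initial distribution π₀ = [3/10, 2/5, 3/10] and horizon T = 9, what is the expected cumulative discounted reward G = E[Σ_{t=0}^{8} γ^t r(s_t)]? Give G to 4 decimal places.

G = 12.4033

t=0: π = [0.3000, 0.4000, 0.3000], E[r] = 3.0000, γ^t·E[r] = 3.000000, running G = 3.000000
t=1: π = [0.2600, 0.4000, 0.3400], E[r] = 2.8400, γ^t·E[r] = 2.272000, running G = 5.272000
t=2: π = [0.2520, 0.4080, 0.3400], E[r] = 2.8240, γ^t·E[r] = 1.807360, running G = 7.079360
t=3: π = [0.2504, 0.4088, 0.3408], E[r] = 2.8192, γ^t·E[r] = 1.443430, running G = 8.522790
t=4: π = [0.2501, 0.4090, 0.3409], E[r] = 2.8184, γ^t·E[r] = 1.154417, running G = 9.677207
t=5: π = [0.2500, 0.4091, 0.3409], E[r] = 2.8182, γ^t·E[r] = 0.923476, running G = 10.600683
t=6: π = [0.2500, 0.4091, 0.3409], E[r] = 2.8182, γ^t·E[r] = 0.738772, running G = 11.339454
t=7: π = [0.2500, 0.4091, 0.3409], E[r] = 2.8182, γ^t·E[r] = 0.591016, running G = 11.930470
t=8: π = [0.2500, 0.4091, 0.3409], E[r] = 2.8182, γ^t·E[r] = 0.472813, running G = 12.403283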